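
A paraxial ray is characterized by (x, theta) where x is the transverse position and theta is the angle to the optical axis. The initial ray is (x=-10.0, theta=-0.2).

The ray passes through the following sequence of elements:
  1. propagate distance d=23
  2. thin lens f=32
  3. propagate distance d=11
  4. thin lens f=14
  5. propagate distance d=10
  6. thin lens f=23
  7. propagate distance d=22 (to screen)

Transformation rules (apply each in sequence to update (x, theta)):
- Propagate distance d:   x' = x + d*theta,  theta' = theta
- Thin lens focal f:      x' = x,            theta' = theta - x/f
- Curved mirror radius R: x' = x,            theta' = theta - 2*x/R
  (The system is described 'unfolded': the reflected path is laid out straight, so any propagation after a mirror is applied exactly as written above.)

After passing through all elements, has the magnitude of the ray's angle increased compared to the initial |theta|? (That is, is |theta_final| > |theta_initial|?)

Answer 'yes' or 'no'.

Answer: yes

Derivation:
Initial: x=-10.0000 theta=-0.2000
After 1 (propagate distance d=23): x=-14.6000 theta=-0.2000
After 2 (thin lens f=32): x=-14.6000 theta=41/160 (≈0.2563)
After 3 (propagate distance d=11): x=-377/32 (≈-11.7813) theta=41/160 (≈0.2563)
After 4 (thin lens f=14): x=-377/32 (≈-11.7813) theta=2459/2240 (≈1.0978)
After 5 (propagate distance d=10): x=-45/56 (≈-0.8036) theta=2459/2240 (≈1.0978)
After 6 (thin lens f=23): x=-45/56 (≈-0.8036) theta=58357/51520 (≈1.1327)
After 7 (propagate distance d=22 (to screen)): x=621227/25760 (≈24.1160) theta=58357/51520 (≈1.1327)
|theta_initial|=0.2000 |theta_final|=58357/51520 (≈1.1327) -> increased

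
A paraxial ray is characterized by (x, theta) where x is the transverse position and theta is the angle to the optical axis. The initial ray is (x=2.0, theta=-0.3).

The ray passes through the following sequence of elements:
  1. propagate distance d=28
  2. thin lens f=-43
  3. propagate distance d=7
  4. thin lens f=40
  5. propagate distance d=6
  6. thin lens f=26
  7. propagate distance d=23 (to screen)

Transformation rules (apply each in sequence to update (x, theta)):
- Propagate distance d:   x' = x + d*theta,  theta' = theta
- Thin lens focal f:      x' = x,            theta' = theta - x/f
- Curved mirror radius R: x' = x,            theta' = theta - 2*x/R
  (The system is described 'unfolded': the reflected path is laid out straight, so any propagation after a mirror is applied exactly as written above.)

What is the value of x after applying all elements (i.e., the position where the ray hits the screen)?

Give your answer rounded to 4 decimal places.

Initial: x=2.0000 theta=-0.3000
After 1 (propagate distance d=28): x=-6.4000 theta=-0.3000
After 2 (thin lens f=-43): x=-6.4000 theta=-193/430 (≈-0.4488)
After 3 (propagate distance d=7): x=-4103/430 (≈-9.5419) theta=-193/430 (≈-0.4488)
After 4 (thin lens f=40): x=-4103/430 (≈-9.5419) theta=-3617/17200 (≈-0.2103)
After 5 (propagate distance d=6): x=-92911/8600 (≈-10.8036) theta=-3617/17200 (≈-0.2103)
After 6 (thin lens f=26): x=-92911/8600 (≈-10.8036) theta=353/1720 (≈0.2052)
After 7 (propagate distance d=23 (to screen)): x=-13079/2150 (≈-6.0833) theta=353/1720 (≈0.2052)
Rounded to 4 decimal places: x = -6.0833

Answer: -6.0833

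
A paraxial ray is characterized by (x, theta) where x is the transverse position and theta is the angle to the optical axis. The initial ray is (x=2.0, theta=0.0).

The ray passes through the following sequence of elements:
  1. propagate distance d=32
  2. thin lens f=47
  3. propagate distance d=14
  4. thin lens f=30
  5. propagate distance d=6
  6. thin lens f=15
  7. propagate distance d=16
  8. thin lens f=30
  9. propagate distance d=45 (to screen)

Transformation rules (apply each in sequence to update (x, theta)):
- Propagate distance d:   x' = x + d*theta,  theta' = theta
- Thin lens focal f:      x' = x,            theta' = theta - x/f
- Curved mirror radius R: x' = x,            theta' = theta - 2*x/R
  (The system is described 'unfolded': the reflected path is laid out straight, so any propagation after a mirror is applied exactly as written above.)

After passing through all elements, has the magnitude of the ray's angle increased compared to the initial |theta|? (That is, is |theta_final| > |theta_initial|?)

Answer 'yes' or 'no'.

Answer: yes

Derivation:
Initial: x=2.0000 theta=0.0000
After 1 (propagate distance d=32): x=2.0000 theta=0.0000
After 2 (thin lens f=47): x=2.0000 theta=-2/47 (≈-0.0426)
After 3 (propagate distance d=14): x=66/47 (≈1.4043) theta=-2/47 (≈-0.0426)
After 4 (thin lens f=30): x=66/47 (≈1.4043) theta=-21/235 (≈-0.0894)
After 5 (propagate distance d=6): x=204/235 (≈0.8681) theta=-21/235 (≈-0.0894)
After 6 (thin lens f=15): x=204/235 (≈0.8681) theta=-173/1175 (≈-0.1472)
After 7 (propagate distance d=16): x=-1748/1175 (≈-1.4877) theta=-173/1175 (≈-0.1472)
After 8 (thin lens f=30): x=-1748/1175 (≈-1.4877) theta=-1721/17625 (≈-0.0976)
After 9 (propagate distance d=45 (to screen)): x=-6911/1175 (≈-5.8817) theta=-1721/17625 (≈-0.0976)
|theta_initial|=0.0000 |theta_final|=1721/17625 (≈0.0976) -> increased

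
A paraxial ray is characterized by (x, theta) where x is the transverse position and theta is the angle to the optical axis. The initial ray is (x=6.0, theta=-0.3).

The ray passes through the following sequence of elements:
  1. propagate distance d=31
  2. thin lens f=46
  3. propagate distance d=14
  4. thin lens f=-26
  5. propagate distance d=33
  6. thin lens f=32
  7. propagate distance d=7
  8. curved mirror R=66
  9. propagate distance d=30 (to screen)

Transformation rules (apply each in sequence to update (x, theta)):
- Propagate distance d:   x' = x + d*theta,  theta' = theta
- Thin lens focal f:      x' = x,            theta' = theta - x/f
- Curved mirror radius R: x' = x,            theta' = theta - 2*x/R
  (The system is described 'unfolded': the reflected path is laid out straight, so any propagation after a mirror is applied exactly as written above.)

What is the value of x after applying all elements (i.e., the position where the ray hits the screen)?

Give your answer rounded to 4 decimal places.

Initial: x=6.0000 theta=-0.3000
After 1 (propagate distance d=31): x=-3.3000 theta=-0.3000
After 2 (thin lens f=46): x=-3.3000 theta=-21/92 (≈-0.2283)
After 3 (propagate distance d=14): x=-747/115 (≈-6.4957) theta=-21/92 (≈-0.2283)
After 4 (thin lens f=-26): x=-747/115 (≈-6.4957) theta=-2859/5980 (≈-0.4781)
After 5 (propagate distance d=33): x=-133191/5980 (≈-22.2727) theta=-2859/5980 (≈-0.4781)
After 6 (thin lens f=32): x=-133191/5980 (≈-22.2727) theta=41703/191360 (≈0.2179)
After 7 (propagate distance d=7): x=-172617/8320 (≈-20.7472) theta=41703/191360 (≈0.2179)
After 8 (curved mirror R=66): x=-172617/8320 (≈-20.7472) theta=178213/210496 (≈0.8466)
After 9 (propagate distance d=30 (to screen)): x=9791799/2104960 (≈4.6518) theta=178213/210496 (≈0.8466)
Rounded to 4 decimal places: x = 4.6518

Answer: 4.6518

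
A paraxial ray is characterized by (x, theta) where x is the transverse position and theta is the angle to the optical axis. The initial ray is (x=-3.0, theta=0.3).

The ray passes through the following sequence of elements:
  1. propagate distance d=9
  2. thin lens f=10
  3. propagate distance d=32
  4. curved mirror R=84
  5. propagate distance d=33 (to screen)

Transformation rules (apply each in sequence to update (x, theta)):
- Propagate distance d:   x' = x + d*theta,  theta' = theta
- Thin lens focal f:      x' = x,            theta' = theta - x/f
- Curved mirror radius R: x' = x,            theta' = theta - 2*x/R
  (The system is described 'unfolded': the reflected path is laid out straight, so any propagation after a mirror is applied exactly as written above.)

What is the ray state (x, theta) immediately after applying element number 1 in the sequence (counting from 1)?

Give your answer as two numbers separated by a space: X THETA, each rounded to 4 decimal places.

Answer: -0.3000 0.3000

Derivation:
Initial: x=-3.0000 theta=0.3000
After 1 (propagate distance d=9): x=-0.3000 theta=0.3000
Rounded to 4 decimal places: x = -0.3000, theta = 0.3000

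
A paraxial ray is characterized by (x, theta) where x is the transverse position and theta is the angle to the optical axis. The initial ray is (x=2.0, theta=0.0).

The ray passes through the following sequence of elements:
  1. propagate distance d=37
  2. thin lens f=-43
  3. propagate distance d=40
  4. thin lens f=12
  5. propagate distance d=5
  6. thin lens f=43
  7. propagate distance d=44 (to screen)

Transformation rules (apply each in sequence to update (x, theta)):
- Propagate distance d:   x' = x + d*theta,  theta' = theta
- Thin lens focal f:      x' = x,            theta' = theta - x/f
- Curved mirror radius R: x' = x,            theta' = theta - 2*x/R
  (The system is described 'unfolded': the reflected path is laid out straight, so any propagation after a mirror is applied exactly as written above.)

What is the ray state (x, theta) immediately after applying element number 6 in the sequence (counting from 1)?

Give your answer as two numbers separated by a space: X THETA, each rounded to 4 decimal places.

Initial: x=2.0000 theta=0.0000
After 1 (propagate distance d=37): x=2.0000 theta=0.0000
After 2 (thin lens f=-43): x=2.0000 theta=2/43 (≈0.0465)
After 3 (propagate distance d=40): x=166/43 (≈3.8605) theta=2/43 (≈0.0465)
After 4 (thin lens f=12): x=166/43 (≈3.8605) theta=-71/258 (≈-0.2752)
After 5 (propagate distance d=5): x=641/258 (≈2.4845) theta=-71/258 (≈-0.2752)
After 6 (thin lens f=43): x=641/258 (≈2.4845) theta=-1847/5547 (≈-0.3330)
Rounded to 4 decimal places: x = 2.4845, theta = -0.3330

Answer: 2.4845 -0.3330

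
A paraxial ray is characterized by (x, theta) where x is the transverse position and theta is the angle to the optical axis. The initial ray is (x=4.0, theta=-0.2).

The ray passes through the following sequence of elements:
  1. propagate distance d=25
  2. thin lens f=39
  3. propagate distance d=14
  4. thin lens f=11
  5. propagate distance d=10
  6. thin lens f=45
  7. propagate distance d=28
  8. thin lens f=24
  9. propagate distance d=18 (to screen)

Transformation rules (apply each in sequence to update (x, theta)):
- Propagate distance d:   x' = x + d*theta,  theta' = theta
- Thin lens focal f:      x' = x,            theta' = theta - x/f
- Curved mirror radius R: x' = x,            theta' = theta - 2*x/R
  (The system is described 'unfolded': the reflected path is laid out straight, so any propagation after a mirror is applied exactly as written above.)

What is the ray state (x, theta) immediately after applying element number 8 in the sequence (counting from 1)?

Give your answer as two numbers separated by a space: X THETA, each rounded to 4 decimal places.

Answer: 3.1001 0.0550

Derivation:
Initial: x=4.0000 theta=-0.2000
After 1 (propagate distance d=25): x=-1.0000 theta=-0.2000
After 2 (thin lens f=39): x=-1.0000 theta=-34/195 (≈-0.1744)
After 3 (propagate distance d=14): x=-671/195 (≈-3.4410) theta=-34/195 (≈-0.1744)
After 4 (thin lens f=11): x=-671/195 (≈-3.4410) theta=9/65 (≈0.1385)
After 5 (propagate distance d=10): x=-401/195 (≈-2.0564) theta=9/65 (≈0.1385)
After 6 (thin lens f=45): x=-401/195 (≈-2.0564) theta=1616/8775 (≈0.1842)
After 7 (propagate distance d=28): x=27203/8775 (≈3.1001) theta=1616/8775 (≈0.1842)
After 8 (thin lens f=24): x=27203/8775 (≈3.1001) theta=11581/210600 (≈0.0550)
Rounded to 4 decimal places: x = 3.1001, theta = 0.0550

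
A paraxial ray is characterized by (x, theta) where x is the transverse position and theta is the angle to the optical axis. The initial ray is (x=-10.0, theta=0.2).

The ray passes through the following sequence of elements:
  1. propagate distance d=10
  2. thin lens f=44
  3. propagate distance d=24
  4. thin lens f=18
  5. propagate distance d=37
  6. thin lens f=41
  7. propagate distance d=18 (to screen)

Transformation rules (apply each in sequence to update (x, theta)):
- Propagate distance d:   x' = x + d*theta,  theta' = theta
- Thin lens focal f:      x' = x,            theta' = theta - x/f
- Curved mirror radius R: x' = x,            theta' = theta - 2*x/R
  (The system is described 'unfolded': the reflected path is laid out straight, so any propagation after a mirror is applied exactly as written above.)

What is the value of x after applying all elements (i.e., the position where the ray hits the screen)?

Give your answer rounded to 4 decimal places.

Answer: 12.9451

Derivation:
Initial: x=-10.0000 theta=0.2000
After 1 (propagate distance d=10): x=-8.0000 theta=0.2000
After 2 (thin lens f=44): x=-8.0000 theta=21/55 (≈0.3818)
After 3 (propagate distance d=24): x=64/55 (≈1.1636) theta=21/55 (≈0.3818)
After 4 (thin lens f=18): x=64/55 (≈1.1636) theta=157/495 (≈0.3172)
After 5 (propagate distance d=37): x=1277/99 (≈12.8990) theta=157/495 (≈0.3172)
After 6 (thin lens f=41): x=1277/99 (≈12.8990) theta=52/20295 (≈0.0026)
After 7 (propagate distance d=18 (to screen)): x=262721/20295 (≈12.9451) theta=52/20295 (≈0.0026)
Rounded to 4 decimal places: x = 12.9451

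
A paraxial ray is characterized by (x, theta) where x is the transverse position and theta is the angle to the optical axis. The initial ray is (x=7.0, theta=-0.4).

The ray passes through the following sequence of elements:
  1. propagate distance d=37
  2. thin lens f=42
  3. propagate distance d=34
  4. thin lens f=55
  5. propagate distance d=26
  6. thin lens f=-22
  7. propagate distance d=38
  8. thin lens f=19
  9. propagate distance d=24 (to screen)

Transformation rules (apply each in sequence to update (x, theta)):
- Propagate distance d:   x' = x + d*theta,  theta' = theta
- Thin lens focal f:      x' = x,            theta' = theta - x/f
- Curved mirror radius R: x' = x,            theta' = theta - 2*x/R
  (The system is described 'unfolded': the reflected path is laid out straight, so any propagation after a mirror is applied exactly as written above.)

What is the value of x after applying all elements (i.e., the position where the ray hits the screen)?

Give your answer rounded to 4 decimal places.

Initial: x=7.0000 theta=-0.4000
After 1 (propagate distance d=37): x=-7.8000 theta=-0.4000
After 2 (thin lens f=42): x=-7.8000 theta=-3/14 (≈-0.2143)
After 3 (propagate distance d=34): x=-528/35 (≈-15.0857) theta=-3/14 (≈-0.2143)
After 4 (thin lens f=55): x=-528/35 (≈-15.0857) theta=0.0600
After 5 (propagate distance d=26): x=-2367/175 (≈-13.5257) theta=0.0600
After 6 (thin lens f=-22): x=-2367/175 (≈-13.5257) theta=-1068/1925 (≈-0.5548)
After 7 (propagate distance d=38): x=-66621/1925 (≈-34.6083) theta=-1068/1925 (≈-0.5548)
After 8 (thin lens f=19): x=-66621/1925 (≈-34.6083) theta=46329/36575 (≈1.2667)
After 9 (propagate distance d=24 (to screen)): x=-153903/36575 (≈-4.2079) theta=46329/36575 (≈1.2667)
Rounded to 4 decimal places: x = -4.2079

Answer: -4.2079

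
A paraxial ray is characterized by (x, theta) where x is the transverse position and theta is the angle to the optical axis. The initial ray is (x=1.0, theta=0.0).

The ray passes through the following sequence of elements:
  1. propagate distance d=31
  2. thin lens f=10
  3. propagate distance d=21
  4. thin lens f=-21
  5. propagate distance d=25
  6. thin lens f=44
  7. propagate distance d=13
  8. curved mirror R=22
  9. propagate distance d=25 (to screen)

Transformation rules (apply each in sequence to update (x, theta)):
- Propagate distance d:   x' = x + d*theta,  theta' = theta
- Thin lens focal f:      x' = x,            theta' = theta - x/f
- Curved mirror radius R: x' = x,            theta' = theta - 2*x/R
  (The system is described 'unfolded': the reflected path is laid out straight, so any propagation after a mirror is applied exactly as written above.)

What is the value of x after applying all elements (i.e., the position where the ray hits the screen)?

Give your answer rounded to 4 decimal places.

Answer: 5.9035

Derivation:
Initial: x=1.0000 theta=0.0000
After 1 (propagate distance d=31): x=1.0000 theta=0.0000
After 2 (thin lens f=10): x=1.0000 theta=-0.1000
After 3 (propagate distance d=21): x=-1.1000 theta=-0.1000
After 4 (thin lens f=-21): x=-1.1000 theta=-16/105 (≈-0.1524)
After 5 (propagate distance d=25): x=-1031/210 (≈-4.9095) theta=-16/105 (≈-0.1524)
After 6 (thin lens f=44): x=-1031/210 (≈-4.9095) theta=-377/9240 (≈-0.0408)
After 7 (propagate distance d=13): x=-3351/616 (≈-5.4399) theta=-377/9240 (≈-0.0408)
After 8 (curved mirror R=22): x=-3351/616 (≈-5.4399) theta=23059/50820 (≈0.4537)
After 9 (propagate distance d=25 (to screen)): x=120007/20328 (≈5.9035) theta=23059/50820 (≈0.4537)
Rounded to 4 decimal places: x = 5.9035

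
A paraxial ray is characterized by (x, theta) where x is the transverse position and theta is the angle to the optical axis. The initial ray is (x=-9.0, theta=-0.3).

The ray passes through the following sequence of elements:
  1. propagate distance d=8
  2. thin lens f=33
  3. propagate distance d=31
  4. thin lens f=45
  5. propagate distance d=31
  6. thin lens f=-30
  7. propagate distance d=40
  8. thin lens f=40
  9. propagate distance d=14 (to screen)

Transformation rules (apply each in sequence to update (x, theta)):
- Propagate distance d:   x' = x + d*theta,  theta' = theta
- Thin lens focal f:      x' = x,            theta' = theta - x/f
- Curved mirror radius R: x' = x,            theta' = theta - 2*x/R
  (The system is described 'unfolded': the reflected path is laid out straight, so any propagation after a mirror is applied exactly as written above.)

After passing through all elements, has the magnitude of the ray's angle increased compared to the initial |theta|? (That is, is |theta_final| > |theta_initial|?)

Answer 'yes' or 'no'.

Answer: no

Derivation:
Initial: x=-9.0000 theta=-0.3000
After 1 (propagate distance d=8): x=-11.4000 theta=-0.3000
After 2 (thin lens f=33): x=-11.4000 theta=1/22 (≈0.0455)
After 3 (propagate distance d=31): x=-1099/110 (≈-9.9909) theta=1/22 (≈0.0455)
After 4 (thin lens f=45): x=-1099/110 (≈-9.9909) theta=662/2475 (≈0.2675)
After 5 (propagate distance d=31): x=-8411/4950 (≈-1.6992) theta=662/2475 (≈0.2675)
After 6 (thin lens f=-30): x=-8411/4950 (≈-1.6992) theta=31309/148500 (≈0.2108)
After 7 (propagate distance d=40): x=100003/14850 (≈6.7342) theta=31309/148500 (≈0.2108)
After 8 (thin lens f=40): x=100003/14850 (≈6.7342) theta=8411/198000 (≈0.0425)
After 9 (propagate distance d=14 (to screen)): x=197881/27000 (≈7.3289) theta=8411/198000 (≈0.0425)
|theta_initial|=0.3000 |theta_final|=8411/198000 (≈0.0425) -> not increased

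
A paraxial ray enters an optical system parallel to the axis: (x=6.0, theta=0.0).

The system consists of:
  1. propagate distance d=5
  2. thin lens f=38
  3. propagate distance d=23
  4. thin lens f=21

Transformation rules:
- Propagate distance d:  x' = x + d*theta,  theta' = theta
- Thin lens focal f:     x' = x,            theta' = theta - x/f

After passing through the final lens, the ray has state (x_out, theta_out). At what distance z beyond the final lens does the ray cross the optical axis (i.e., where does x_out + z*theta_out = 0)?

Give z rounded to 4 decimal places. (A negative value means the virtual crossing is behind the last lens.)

Answer: 8.7500

Derivation:
Initial: x=6.0000 theta=0.0000
After 1 (propagate distance d=5): x=6.0000 theta=0.0000
After 2 (thin lens f=38): x=6.0000 theta=-3/19 (≈-0.1579)
After 3 (propagate distance d=23): x=45/19 (≈2.3684) theta=-3/19 (≈-0.1579)
After 4 (thin lens f=21): x=45/19 (≈2.3684) theta=-36/133 (≈-0.2707)
z_focus = -x_out/theta_out = -(45/19)/(-36/133) = 8.7500
Rounded to 4 decimal places: z = 8.7500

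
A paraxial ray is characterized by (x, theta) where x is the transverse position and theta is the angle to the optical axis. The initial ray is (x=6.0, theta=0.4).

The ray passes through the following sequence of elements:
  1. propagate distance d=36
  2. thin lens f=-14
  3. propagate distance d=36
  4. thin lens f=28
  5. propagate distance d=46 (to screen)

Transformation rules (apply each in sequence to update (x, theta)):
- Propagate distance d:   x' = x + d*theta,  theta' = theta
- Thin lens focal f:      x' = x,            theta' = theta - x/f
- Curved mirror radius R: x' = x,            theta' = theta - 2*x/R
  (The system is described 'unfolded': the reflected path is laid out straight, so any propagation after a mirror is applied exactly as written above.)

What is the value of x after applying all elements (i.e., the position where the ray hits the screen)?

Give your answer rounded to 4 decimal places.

Initial: x=6.0000 theta=0.4000
After 1 (propagate distance d=36): x=20.4000 theta=0.4000
After 2 (thin lens f=-14): x=20.4000 theta=13/7 (≈1.8571)
After 3 (propagate distance d=36): x=3054/35 (≈87.2571) theta=13/7 (≈1.8571)
After 4 (thin lens f=28): x=3054/35 (≈87.2571) theta=-617/490 (≈-1.2592)
After 5 (propagate distance d=46 (to screen)): x=7187/245 (≈29.3347) theta=-617/490 (≈-1.2592)
Rounded to 4 decimal places: x = 29.3347

Answer: 29.3347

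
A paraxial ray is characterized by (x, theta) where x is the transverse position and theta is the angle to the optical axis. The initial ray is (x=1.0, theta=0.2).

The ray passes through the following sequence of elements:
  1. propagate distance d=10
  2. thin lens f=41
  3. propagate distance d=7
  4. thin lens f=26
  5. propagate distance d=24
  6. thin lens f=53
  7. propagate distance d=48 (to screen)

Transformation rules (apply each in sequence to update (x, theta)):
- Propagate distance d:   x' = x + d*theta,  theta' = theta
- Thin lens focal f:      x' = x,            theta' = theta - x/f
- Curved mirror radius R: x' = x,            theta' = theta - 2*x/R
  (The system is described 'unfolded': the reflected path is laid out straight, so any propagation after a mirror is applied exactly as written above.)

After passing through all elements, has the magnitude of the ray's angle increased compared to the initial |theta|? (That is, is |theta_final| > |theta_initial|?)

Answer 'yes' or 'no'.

Initial: x=1.0000 theta=0.2000
After 1 (propagate distance d=10): x=3.0000 theta=0.2000
After 2 (thin lens f=41): x=3.0000 theta=26/205 (≈0.1268)
After 3 (propagate distance d=7): x=797/205 (≈3.8878) theta=26/205 (≈0.1268)
After 4 (thin lens f=26): x=797/205 (≈3.8878) theta=-121/5330 (≈-0.0227)
After 5 (propagate distance d=24): x=8909/2665 (≈3.3430) theta=-121/5330 (≈-0.0227)
After 6 (thin lens f=53): x=8909/2665 (≈3.3430) theta=-591/6890 (≈-0.0858)
After 7 (propagate distance d=48 (to screen)): x=-109367/141245 (≈-0.7743) theta=-591/6890 (≈-0.0858)
|theta_initial|=0.2000 |theta_final|=591/6890 (≈0.0858) -> not increased

Answer: no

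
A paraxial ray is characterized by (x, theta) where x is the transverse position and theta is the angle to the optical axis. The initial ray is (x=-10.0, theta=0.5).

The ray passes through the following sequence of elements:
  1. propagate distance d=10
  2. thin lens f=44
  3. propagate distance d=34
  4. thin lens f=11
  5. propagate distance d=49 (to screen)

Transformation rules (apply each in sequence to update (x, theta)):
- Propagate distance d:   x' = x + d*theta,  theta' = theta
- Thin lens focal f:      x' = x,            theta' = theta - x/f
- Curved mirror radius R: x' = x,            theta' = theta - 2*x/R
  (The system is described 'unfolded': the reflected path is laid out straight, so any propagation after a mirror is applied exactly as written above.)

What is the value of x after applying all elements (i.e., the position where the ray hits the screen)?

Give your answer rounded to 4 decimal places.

Answer: -24.7335

Derivation:
Initial: x=-10.0000 theta=0.5000
After 1 (propagate distance d=10): x=-5.0000 theta=0.5000
After 2 (thin lens f=44): x=-5.0000 theta=27/44 (≈0.6136)
After 3 (propagate distance d=34): x=349/22 (≈15.8636) theta=27/44 (≈0.6136)
After 4 (thin lens f=11): x=349/22 (≈15.8636) theta=-401/484 (≈-0.8285)
After 5 (propagate distance d=49 (to screen)): x=-11971/484 (≈-24.7335) theta=-401/484 (≈-0.8285)
Rounded to 4 decimal places: x = -24.7335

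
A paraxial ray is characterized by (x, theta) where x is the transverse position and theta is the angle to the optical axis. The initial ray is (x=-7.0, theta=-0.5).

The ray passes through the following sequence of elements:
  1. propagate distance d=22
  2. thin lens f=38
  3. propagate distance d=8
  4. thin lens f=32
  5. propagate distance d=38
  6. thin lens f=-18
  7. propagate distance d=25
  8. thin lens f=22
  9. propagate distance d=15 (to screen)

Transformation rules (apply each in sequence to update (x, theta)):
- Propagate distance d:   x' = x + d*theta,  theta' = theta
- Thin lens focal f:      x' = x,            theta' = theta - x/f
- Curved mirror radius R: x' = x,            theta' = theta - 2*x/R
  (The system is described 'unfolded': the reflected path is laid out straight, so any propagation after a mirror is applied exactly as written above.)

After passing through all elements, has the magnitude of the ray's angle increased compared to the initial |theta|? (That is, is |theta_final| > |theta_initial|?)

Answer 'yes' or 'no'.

Initial: x=-7.0000 theta=-0.5000
After 1 (propagate distance d=22): x=-18.0000 theta=-0.5000
After 2 (thin lens f=38): x=-18.0000 theta=-1/38 (≈-0.0263)
After 3 (propagate distance d=8): x=-346/19 (≈-18.2105) theta=-1/38 (≈-0.0263)
After 4 (thin lens f=32): x=-346/19 (≈-18.2105) theta=165/304 (≈0.5428)
After 5 (propagate distance d=38): x=367/152 (≈2.4145) theta=165/304 (≈0.5428)
After 6 (thin lens f=-18): x=367/152 (≈2.4145) theta=463/684 (≈0.6769)
After 7 (propagate distance d=25): x=26453/1368 (≈19.3370) theta=463/684 (≈0.6769)
After 8 (thin lens f=22): x=26453/1368 (≈19.3370) theta=-2027/10032 (≈-0.2021)
After 9 (propagate distance d=15 (to screen)): x=25829/1584 (≈16.3062) theta=-2027/10032 (≈-0.2021)
|theta_initial|=0.5000 |theta_final|=2027/10032 (≈0.2021) -> not increased

Answer: no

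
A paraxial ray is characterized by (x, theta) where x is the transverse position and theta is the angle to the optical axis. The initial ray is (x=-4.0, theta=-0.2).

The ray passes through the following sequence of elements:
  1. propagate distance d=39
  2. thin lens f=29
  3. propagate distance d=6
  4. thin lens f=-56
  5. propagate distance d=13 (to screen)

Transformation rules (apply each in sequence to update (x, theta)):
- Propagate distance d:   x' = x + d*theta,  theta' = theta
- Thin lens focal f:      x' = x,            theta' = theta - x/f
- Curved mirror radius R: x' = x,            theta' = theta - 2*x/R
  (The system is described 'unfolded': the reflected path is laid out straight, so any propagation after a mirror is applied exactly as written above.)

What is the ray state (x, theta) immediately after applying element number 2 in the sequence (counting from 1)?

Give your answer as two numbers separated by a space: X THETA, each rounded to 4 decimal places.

Initial: x=-4.0000 theta=-0.2000
After 1 (propagate distance d=39): x=-11.8000 theta=-0.2000
After 2 (thin lens f=29): x=-11.8000 theta=6/29 (≈0.2069)
Rounded to 4 decimal places: x = -11.8000, theta = 0.2069

Answer: -11.8000 0.2069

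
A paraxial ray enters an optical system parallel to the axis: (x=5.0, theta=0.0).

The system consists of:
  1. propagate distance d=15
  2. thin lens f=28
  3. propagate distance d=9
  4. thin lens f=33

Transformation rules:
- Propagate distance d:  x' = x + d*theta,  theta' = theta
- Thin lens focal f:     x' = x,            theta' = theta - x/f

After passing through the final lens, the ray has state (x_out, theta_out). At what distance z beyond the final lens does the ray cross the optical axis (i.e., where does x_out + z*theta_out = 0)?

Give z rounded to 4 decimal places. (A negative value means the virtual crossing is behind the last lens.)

Initial: x=5.0000 theta=0.0000
After 1 (propagate distance d=15): x=5.0000 theta=0.0000
After 2 (thin lens f=28): x=5.0000 theta=-5/28 (≈-0.1786)
After 3 (propagate distance d=9): x=95/28 (≈3.3929) theta=-5/28 (≈-0.1786)
After 4 (thin lens f=33): x=95/28 (≈3.3929) theta=-65/231 (≈-0.2814)
z_focus = -x_out/theta_out = -(95/28)/(-65/231) = 627/52 ≈ 12.0577
Rounded to 4 decimal places: z = 12.0577

Answer: 12.0577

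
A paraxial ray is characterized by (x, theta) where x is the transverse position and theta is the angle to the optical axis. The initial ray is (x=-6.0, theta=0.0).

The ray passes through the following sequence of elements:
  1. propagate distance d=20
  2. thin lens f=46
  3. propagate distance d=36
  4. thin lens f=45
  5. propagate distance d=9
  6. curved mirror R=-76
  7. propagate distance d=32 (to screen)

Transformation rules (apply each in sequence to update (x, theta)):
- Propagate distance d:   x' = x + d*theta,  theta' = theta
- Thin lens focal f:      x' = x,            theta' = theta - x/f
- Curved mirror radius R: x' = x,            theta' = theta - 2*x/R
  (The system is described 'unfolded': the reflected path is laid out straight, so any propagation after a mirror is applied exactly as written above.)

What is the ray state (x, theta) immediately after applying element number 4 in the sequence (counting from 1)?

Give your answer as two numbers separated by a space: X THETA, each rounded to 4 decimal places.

Answer: -1.3043 0.1594

Derivation:
Initial: x=-6.0000 theta=0.0000
After 1 (propagate distance d=20): x=-6.0000 theta=0.0000
After 2 (thin lens f=46): x=-6.0000 theta=3/23 (≈0.1304)
After 3 (propagate distance d=36): x=-30/23 (≈-1.3043) theta=3/23 (≈0.1304)
After 4 (thin lens f=45): x=-30/23 (≈-1.3043) theta=11/69 (≈0.1594)
Rounded to 4 decimal places: x = -1.3043, theta = 0.1594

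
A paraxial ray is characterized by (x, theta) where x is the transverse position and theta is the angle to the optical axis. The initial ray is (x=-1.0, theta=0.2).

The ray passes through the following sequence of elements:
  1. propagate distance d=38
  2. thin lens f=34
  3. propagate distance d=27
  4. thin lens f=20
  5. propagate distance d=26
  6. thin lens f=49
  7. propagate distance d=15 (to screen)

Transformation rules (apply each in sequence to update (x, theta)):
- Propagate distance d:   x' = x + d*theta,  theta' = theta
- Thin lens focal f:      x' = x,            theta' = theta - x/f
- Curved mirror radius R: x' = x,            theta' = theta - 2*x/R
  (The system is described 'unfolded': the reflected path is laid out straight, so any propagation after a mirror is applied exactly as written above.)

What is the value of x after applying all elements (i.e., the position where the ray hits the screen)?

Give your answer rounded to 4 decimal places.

Initial: x=-1.0000 theta=0.2000
After 1 (propagate distance d=38): x=6.6000 theta=0.2000
After 2 (thin lens f=34): x=6.6000 theta=1/170 (≈0.0059)
After 3 (propagate distance d=27): x=1149/170 (≈6.7588) theta=1/170 (≈0.0059)
After 4 (thin lens f=20): x=1149/170 (≈6.7588) theta=-1129/3400 (≈-0.3321)
After 5 (propagate distance d=26): x=-3187/1700 (≈-1.8747) theta=-1129/3400 (≈-0.3321)
After 6 (thin lens f=49): x=-3187/1700 (≈-1.8747) theta=-48947/166600 (≈-0.2938)
After 7 (propagate distance d=15 (to screen)): x=-1046531/166600 (≈-6.2817) theta=-48947/166600 (≈-0.2938)
Rounded to 4 decimal places: x = -6.2817

Answer: -6.2817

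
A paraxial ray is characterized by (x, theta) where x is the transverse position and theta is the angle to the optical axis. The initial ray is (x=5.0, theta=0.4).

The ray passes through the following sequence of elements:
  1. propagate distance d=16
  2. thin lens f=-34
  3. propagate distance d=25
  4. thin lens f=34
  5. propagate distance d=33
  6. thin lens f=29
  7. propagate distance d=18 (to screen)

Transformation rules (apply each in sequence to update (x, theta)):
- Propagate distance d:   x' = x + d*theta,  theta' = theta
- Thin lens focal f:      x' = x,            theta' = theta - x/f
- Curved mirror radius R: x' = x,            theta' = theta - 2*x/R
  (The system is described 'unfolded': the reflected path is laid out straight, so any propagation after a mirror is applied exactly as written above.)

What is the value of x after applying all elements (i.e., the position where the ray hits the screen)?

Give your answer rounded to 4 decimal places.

Initial: x=5.0000 theta=0.4000
After 1 (propagate distance d=16): x=11.4000 theta=0.4000
After 2 (thin lens f=-34): x=11.4000 theta=25/34 (≈0.7353)
After 3 (propagate distance d=25): x=5063/170 (≈29.7824) theta=25/34 (≈0.7353)
After 4 (thin lens f=34): x=5063/170 (≈29.7824) theta=-813/5780 (≈-0.1407)
After 5 (propagate distance d=33): x=145313/5780 (≈25.1407) theta=-813/5780 (≈-0.1407)
After 6 (thin lens f=29): x=145313/5780 (≈25.1407) theta=-16889/16762 (≈-1.0076)
After 7 (propagate distance d=18 (to screen)): x=1174057/167620 (≈7.0043) theta=-16889/16762 (≈-1.0076)
Rounded to 4 decimal places: x = 7.0043

Answer: 7.0043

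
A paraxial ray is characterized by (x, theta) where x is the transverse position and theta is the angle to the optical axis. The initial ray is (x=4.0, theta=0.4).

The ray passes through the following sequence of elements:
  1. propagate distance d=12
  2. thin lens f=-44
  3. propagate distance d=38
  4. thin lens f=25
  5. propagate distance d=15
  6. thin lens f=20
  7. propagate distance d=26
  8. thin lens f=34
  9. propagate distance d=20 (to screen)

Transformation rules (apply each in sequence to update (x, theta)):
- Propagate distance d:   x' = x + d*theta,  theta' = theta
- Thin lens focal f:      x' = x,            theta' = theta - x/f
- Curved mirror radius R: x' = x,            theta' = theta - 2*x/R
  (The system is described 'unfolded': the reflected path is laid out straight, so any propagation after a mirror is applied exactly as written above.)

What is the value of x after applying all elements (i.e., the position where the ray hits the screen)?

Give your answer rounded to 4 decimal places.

Initial: x=4.0000 theta=0.4000
After 1 (propagate distance d=12): x=8.8000 theta=0.4000
After 2 (thin lens f=-44): x=8.8000 theta=0.6000
After 3 (propagate distance d=38): x=31.6000 theta=0.6000
After 4 (thin lens f=25): x=31.6000 theta=-0.6640
After 5 (propagate distance d=15): x=21.6400 theta=-0.6640
After 6 (thin lens f=20): x=21.6400 theta=-1.7460
After 7 (propagate distance d=26): x=-23.7560 theta=-1.7460
After 8 (thin lens f=34): x=-23.7560 theta=-4451/4250 (≈-1.0473)
After 9 (propagate distance d=20 (to screen)): x=-189983/4250 (≈-44.7019) theta=-4451/4250 (≈-1.0473)
Rounded to 4 decimal places: x = -44.7019

Answer: -44.7019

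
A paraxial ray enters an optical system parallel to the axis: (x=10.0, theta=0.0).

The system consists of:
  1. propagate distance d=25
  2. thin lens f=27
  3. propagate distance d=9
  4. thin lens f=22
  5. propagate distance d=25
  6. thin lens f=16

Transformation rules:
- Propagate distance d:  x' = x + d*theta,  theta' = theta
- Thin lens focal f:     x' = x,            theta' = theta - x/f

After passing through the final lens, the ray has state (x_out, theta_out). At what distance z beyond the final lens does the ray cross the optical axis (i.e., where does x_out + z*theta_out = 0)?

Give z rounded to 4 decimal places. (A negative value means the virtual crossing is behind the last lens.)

Initial: x=10.0000 theta=0.0000
After 1 (propagate distance d=25): x=10.0000 theta=0.0000
After 2 (thin lens f=27): x=10.0000 theta=-10/27 (≈-0.3704)
After 3 (propagate distance d=9): x=20/3 (≈6.6667) theta=-10/27 (≈-0.3704)
After 4 (thin lens f=22): x=20/3 (≈6.6667) theta=-200/297 (≈-0.6734)
After 5 (propagate distance d=25): x=-3020/297 (≈-10.1684) theta=-200/297 (≈-0.6734)
After 6 (thin lens f=16): x=-3020/297 (≈-10.1684) theta=-5/132 (≈-0.0379)
z_focus = -x_out/theta_out = -(-3020/297)/(-5/132) = -2416/9 ≈ -268.4444
Rounded to 4 decimal places: z = -268.4444

Answer: -268.4444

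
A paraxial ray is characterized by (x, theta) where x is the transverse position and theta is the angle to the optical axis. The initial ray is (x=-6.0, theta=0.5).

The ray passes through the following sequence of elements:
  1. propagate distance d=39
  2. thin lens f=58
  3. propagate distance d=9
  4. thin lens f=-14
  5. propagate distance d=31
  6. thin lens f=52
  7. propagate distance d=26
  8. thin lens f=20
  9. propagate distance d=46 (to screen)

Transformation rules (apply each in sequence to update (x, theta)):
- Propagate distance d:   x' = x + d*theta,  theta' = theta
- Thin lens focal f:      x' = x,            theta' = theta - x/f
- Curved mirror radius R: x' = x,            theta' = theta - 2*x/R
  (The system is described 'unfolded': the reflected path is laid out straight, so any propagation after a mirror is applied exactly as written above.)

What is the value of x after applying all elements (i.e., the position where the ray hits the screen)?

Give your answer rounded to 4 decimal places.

Initial: x=-6.0000 theta=0.5000
After 1 (propagate distance d=39): x=13.5000 theta=0.5000
After 2 (thin lens f=58): x=13.5000 theta=31/116 (≈0.2672)
After 3 (propagate distance d=9): x=1845/116 (≈15.9052) theta=31/116 (≈0.2672)
After 4 (thin lens f=-14): x=1845/116 (≈15.9052) theta=2279/1624 (≈1.4033)
After 5 (propagate distance d=31): x=96479/1624 (≈59.4083) theta=2279/1624 (≈1.4033)
After 6 (thin lens f=52): x=96479/1624 (≈59.4083) theta=3147/12064 (≈0.2609)
After 7 (propagate distance d=26): x=214987/3248 (≈66.1906) theta=3147/12064 (≈0.2609)
After 8 (thin lens f=20): x=214987/3248 (≈66.1906) theta=-2574541/844480 (≈-3.0487)
After 9 (propagate distance d=46 (to screen)): x=-31266133/422240 (≈-74.0482) theta=-2574541/844480 (≈-3.0487)
Rounded to 4 decimal places: x = -74.0482

Answer: -74.0482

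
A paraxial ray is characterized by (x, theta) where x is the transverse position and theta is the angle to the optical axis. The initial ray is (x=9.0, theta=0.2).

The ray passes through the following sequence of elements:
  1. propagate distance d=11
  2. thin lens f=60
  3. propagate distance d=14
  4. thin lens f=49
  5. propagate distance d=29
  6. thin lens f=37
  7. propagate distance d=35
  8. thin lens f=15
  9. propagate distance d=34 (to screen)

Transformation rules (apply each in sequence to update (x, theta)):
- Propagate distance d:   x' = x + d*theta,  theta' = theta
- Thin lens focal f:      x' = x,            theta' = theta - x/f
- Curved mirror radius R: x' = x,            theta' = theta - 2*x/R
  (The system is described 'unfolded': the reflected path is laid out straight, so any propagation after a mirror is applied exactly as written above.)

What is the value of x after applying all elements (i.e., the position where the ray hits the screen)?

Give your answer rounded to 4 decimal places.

Initial: x=9.0000 theta=0.2000
After 1 (propagate distance d=11): x=11.2000 theta=0.2000
After 2 (thin lens f=60): x=11.2000 theta=1/75 (≈0.0133)
After 3 (propagate distance d=14): x=854/75 (≈11.3867) theta=1/75 (≈0.0133)
After 4 (thin lens f=49): x=854/75 (≈11.3867) theta=-23/105 (≈-0.2190)
After 5 (propagate distance d=29): x=881/175 (≈5.0343) theta=-23/105 (≈-0.2190)
After 6 (thin lens f=37): x=881/175 (≈5.0343) theta=-6898/19425 (≈-0.3551)
After 7 (propagate distance d=35): x=-143639/19425 (≈-7.3945) theta=-6898/19425 (≈-0.3551)
After 8 (thin lens f=15): x=-143639/19425 (≈-7.3945) theta=40169/291375 (≈0.1379)
After 9 (propagate distance d=34 (to screen)): x=-788839/291375 (≈-2.7073) theta=40169/291375 (≈0.1379)
Rounded to 4 decimal places: x = -2.7073

Answer: -2.7073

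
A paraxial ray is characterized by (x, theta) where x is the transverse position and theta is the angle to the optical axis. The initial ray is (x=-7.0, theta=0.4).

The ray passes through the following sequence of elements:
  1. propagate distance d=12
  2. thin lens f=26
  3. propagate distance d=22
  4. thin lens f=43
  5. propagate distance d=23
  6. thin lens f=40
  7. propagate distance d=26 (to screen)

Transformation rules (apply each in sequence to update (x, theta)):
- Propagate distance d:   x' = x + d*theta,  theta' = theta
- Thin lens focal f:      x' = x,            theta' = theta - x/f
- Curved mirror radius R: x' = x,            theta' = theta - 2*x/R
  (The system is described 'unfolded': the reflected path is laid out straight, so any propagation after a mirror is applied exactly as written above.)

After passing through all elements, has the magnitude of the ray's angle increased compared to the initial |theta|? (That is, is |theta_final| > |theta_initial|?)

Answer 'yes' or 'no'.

Initial: x=-7.0000 theta=0.4000
After 1 (propagate distance d=12): x=-2.2000 theta=0.4000
After 2 (thin lens f=26): x=-2.2000 theta=63/130 (≈0.4846)
After 3 (propagate distance d=22): x=110/13 (≈8.4615) theta=63/130 (≈0.4846)
After 4 (thin lens f=43): x=110/13 (≈8.4615) theta=1609/5590 (≈0.2878)
After 5 (propagate distance d=23): x=84307/5590 (≈15.0818) theta=1609/5590 (≈0.2878)
After 6 (thin lens f=40): x=84307/5590 (≈15.0818) theta=-19947/223600 (≈-0.0892)
After 7 (propagate distance d=26 (to screen)): x=1426829/111800 (≈12.7623) theta=-19947/223600 (≈-0.0892)
|theta_initial|=0.4000 |theta_final|=19947/223600 (≈0.0892) -> not increased

Answer: no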